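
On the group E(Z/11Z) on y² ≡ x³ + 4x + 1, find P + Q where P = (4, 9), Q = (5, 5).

(4, 9) + (5, 5). λ = (5 - 9)/(5 - 4) ≡ 7/1 mod 11. 1⁻¹ ≡ 1 (mod 11), so λ ≡ 7.
  x = λ² - 4 - 5 = 49 - 9 ≡ 7; y = λ·(4 - 7) - 9 ≡ 3. → (7, 3)

(7, 3)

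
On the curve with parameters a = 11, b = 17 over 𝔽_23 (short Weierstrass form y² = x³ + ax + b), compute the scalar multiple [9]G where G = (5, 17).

(5, 17)

Repeated addition: build up to 9G.
2G: tangent at (5, 17): λ = (3·5² + 11)/(2·17) ≡ 17/11. 11⁻¹ ≡ 21 (mod 23), so λ ≡ 17·21 ≡ 12.
  x = λ² - 5 - 5 = 144 - 10 ≡ 19; y = λ·(5 - 19) - 17 ≡ 22. → (19, 22)
3G: (19, 22) + (5, 17). λ = (17 - 22)/(5 - 19) ≡ 18/9 mod 23. 9⁻¹ ≡ 18 (mod 23), so λ ≡ 2.
  x = λ² - 19 - 5 = 4 - 24 ≡ 3; y = λ·(19 - 3) - 22 ≡ 10. → (3, 10)
4G: (3, 10) + (5, 17). λ = (17 - 10)/(5 - 3) ≡ 7/2 mod 23. 2⁻¹ ≡ 12 (mod 23) since 2·12 = 24 ≡ 1, so λ ≡ 15.
  x = λ² - 3 - 5 = 225 - 8 ≡ 10; y = λ·(3 - 10) - 10 ≡ 0. → (10, 0)
5G: (10, 0) + (5, 17). λ = (17 - 0)/(5 - 10) ≡ 17/18 mod 23. 18⁻¹ ≡ 9 (mod 23), so λ ≡ 15.
  x = λ² - 10 - 5 = 225 - 15 ≡ 3; y = λ·(10 - 3) - 0 ≡ 13. → (3, 13)
6G: (3, 13) + (5, 17). λ = (17 - 13)/(5 - 3) ≡ 4/2 mod 23. 2⁻¹ ≡ 12 (mod 23) since 2·12 = 24 ≡ 1, so λ ≡ 2.
  x = λ² - 3 - 5 = 4 - 8 ≡ 19; y = λ·(3 - 19) - 13 ≡ 1. → (19, 1)
7G: (19, 1) + (5, 17). λ = (17 - 1)/(5 - 19) ≡ 16/9 mod 23. 9⁻¹ ≡ 18 (mod 23), so λ ≡ 12.
  x = λ² - 19 - 5 = 144 - 24 ≡ 5; y = λ·(19 - 5) - 1 ≡ 6. → (5, 6)
8G: (5, 6) + (5, 17): same x and y₁ ≡ -y₂, so the sum is O.
9G: O + (5, 17) = (5, 17) (identity).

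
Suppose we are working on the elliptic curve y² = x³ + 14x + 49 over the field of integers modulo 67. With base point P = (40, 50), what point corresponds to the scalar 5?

(60, 12)

Double-and-add on 5 = (101)₂. Start with P = (40, 50) for the leading 1-bit.
double: tangent at (40, 50): λ = (3·40² + 14)/(2·50) ≡ 57/33. 33⁻¹ ≡ 65 (mod 67), so λ ≡ 57·65 ≡ 20.
  x = λ² - 40 - 40 = 400 - 80 ≡ 52; y = λ·(40 - 52) - 50 ≡ 45. → (52, 45)
double: tangent at (52, 45): λ = (3·52² + 14)/(2·45) ≡ 19/23. 23⁻¹ ≡ 35 (mod 67) since 23·35 = 805 ≡ 1, so λ ≡ 19·35 ≡ 62.
  x = λ² - 52 - 52 = 3844 - 104 ≡ 55; y = λ·(52 - 55) - 45 ≡ 37. → (55, 37)
add P: (55, 37) + (40, 50). λ = (50 - 37)/(40 - 55) ≡ 13/52 mod 67. 52⁻¹ ≡ 58 (mod 67), so λ ≡ 17.
  x = λ² - 55 - 40 = 289 - 95 ≡ 60; y = λ·(55 - 60) - 37 ≡ 12. → (60, 12)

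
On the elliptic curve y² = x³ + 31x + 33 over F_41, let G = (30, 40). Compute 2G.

(4, 4)

tangent at (30, 40): λ = (3·30² + 31)/(2·40) ≡ 25/39. 39⁻¹ ≡ 20 (mod 41), so λ ≡ 25·20 ≡ 8.
  x = λ² - 30 - 30 = 64 - 60 ≡ 4; y = λ·(30 - 4) - 40 ≡ 4. → (4, 4)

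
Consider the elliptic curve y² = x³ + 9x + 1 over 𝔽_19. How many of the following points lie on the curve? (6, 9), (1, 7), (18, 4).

(6, 9): 9² ≡ 5, rhs ≡ 5 → on.
(1, 7): 7² ≡ 11, rhs ≡ 11 → on.
(18, 4): 4² ≡ 16, rhs ≡ 10 → off.

2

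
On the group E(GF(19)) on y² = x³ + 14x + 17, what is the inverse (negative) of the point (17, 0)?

(17, 0)

-(17, 0) = (17, -0 mod 19) = (17, 0).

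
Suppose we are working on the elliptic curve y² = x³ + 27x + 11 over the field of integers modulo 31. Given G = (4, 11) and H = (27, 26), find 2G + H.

O

First 2G:
Repeated addition: build up to 2G.
2G: tangent at (4, 11): λ = (3·4² + 27)/(2·11) ≡ 13/22. 22⁻¹ ≡ 24 (mod 31), so λ ≡ 13·24 ≡ 2.
  x = λ² - 4 - 4 = 4 - 8 ≡ 27; y = λ·(4 - 27) - 11 ≡ 5. → (27, 5)
2G = (27, 5).
Finally 2G + H:
(27, 5) + (27, 26): same x and y₁ ≡ -y₂, so the sum is O.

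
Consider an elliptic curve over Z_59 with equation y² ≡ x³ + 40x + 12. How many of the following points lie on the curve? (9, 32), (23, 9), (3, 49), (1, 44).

1

(9, 32): 32² ≡ 21, rhs ≡ 39 → off.
(23, 9): 9² ≡ 22, rhs ≡ 1 → off.
(3, 49): 49² ≡ 41, rhs ≡ 41 → on.
(1, 44): 44² ≡ 48, rhs ≡ 53 → off.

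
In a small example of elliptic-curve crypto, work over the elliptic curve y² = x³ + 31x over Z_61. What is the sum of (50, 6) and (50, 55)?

The two points share x = 50 and their y-coordinates satisfy 6 + 55 ≡ 0 (mod 61), so they are inverses. Their sum is O.

O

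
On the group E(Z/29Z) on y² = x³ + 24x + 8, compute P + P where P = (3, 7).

(16, 14)

tangent at (3, 7): λ = (3·3² + 24)/(2·7) ≡ 22/14. 14⁻¹ ≡ 27 (mod 29), so λ ≡ 22·27 ≡ 14.
  x = λ² - 3 - 3 = 196 - 6 ≡ 16; y = λ·(3 - 16) - 7 ≡ 14. → (16, 14)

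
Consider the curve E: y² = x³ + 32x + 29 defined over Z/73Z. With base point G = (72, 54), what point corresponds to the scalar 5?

(66, 22)

Double-and-add on 5 = (101)₂. Start with G = (72, 54) for the leading 1-bit.
double: tangent at (72, 54): λ = (3·72² + 32)/(2·54) ≡ 35/35. 35⁻¹ ≡ 48 (mod 73) since 35·48 = 1680 ≡ 1, so λ ≡ 35·48 ≡ 1.
  x = λ² - 72 - 72 = 1 - 144 ≡ 3; y = λ·(72 - 3) - 54 ≡ 15. → (3, 15)
double: tangent at (3, 15): λ = (3·3² + 32)/(2·15) ≡ 59/30. 30⁻¹ ≡ 56 (mod 73), so λ ≡ 59·56 ≡ 19.
  x = λ² - 3 - 3 = 361 - 6 ≡ 63; y = λ·(3 - 63) - 15 ≡ 13. → (63, 13)
add G: (63, 13) + (72, 54). λ = (54 - 13)/(72 - 63) ≡ 41/9 mod 73. 9⁻¹ ≡ 65 (mod 73), so λ ≡ 37.
  x = λ² - 63 - 72 = 1369 - 135 ≡ 66; y = λ·(63 - 66) - 13 ≡ 22. → (66, 22)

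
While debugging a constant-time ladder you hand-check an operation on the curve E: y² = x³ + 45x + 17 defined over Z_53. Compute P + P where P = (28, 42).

(10, 6)

tangent at (28, 42): λ = (3·28² + 45)/(2·42) ≡ 12/31. 31⁻¹ ≡ 12 (mod 53) since 31·12 = 372 ≡ 1, so λ ≡ 12·12 ≡ 38.
  x = λ² - 28 - 28 = 1444 - 56 ≡ 10; y = λ·(28 - 10) - 42 ≡ 6. → (10, 6)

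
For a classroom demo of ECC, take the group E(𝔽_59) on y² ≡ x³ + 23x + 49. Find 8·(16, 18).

Write P = (16, 18).
Repeated addition: build up to 8P.
2P: tangent at (16, 18): λ = (3·16² + 23)/(2·18) ≡ 24/36. 36⁻¹ ≡ 41 (mod 59) since 36·41 = 1476 ≡ 1, so λ ≡ 24·41 ≡ 40.
  x = λ² - 16 - 16 = 1600 - 32 ≡ 34; y = λ·(16 - 34) - 18 ≡ 29. → (34, 29)
3P: (34, 29) + (16, 18). λ = (18 - 29)/(16 - 34) ≡ 48/41 mod 59. 41⁻¹ ≡ 36 (mod 59) since 41·36 = 1476 ≡ 1, so λ ≡ 17.
  x = λ² - 34 - 16 = 289 - 50 ≡ 3; y = λ·(34 - 3) - 29 ≡ 26. → (3, 26)
4P: (3, 26) + (16, 18). λ = (18 - 26)/(16 - 3) ≡ 51/13 mod 59. 13⁻¹ ≡ 50 (mod 59) since 13·50 = 650 ≡ 1, so λ ≡ 13.
  x = λ² - 3 - 16 = 169 - 19 ≡ 32; y = λ·(3 - 32) - 26 ≡ 10. → (32, 10)
5P: (32, 10) + (16, 18). λ = (18 - 10)/(16 - 32) ≡ 8/43 mod 59. 43⁻¹ ≡ 11 (mod 59) since 43·11 = 473 ≡ 1, so λ ≡ 29.
  x = λ² - 32 - 16 = 841 - 48 ≡ 26; y = λ·(32 - 26) - 10 ≡ 46. → (26, 46)
6P: (26, 46) + (16, 18). λ = (18 - 46)/(16 - 26) ≡ 31/49 mod 59. 49⁻¹ ≡ 53 (mod 59), so λ ≡ 50.
  x = λ² - 26 - 16 = 2500 - 42 ≡ 39; y = λ·(26 - 39) - 46 ≡ 12. → (39, 12)
7P: (39, 12) + (16, 18). λ = (18 - 12)/(16 - 39) ≡ 6/36 mod 59. 36⁻¹ ≡ 41 (mod 59), so λ ≡ 10.
  x = λ² - 39 - 16 = 100 - 55 ≡ 45; y = λ·(39 - 45) - 12 ≡ 46. → (45, 46)
8P: (45, 46) + (16, 18). λ = (18 - 46)/(16 - 45) ≡ 31/30 mod 59. 30⁻¹ ≡ 2 (mod 59), so λ ≡ 3.
  x = λ² - 45 - 16 = 9 - 61 ≡ 7; y = λ·(45 - 7) - 46 ≡ 9. → (7, 9)

(7, 9)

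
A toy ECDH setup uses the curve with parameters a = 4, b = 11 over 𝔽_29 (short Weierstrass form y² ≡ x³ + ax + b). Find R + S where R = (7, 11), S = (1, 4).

(7, 11) + (1, 4). λ = (4 - 11)/(1 - 7) ≡ 22/23 mod 29. 23⁻¹ ≡ 24 (mod 29) since 23·24 = 552 ≡ 1, so λ ≡ 6.
  x = λ² - 7 - 1 = 36 - 8 ≡ 28; y = λ·(7 - 28) - 11 ≡ 8. → (28, 8)

(28, 8)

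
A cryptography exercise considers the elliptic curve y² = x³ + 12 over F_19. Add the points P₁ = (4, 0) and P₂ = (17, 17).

(15, 9)

(4, 0) + (17, 17). λ = (17 - 0)/(17 - 4) ≡ 17/13 mod 19. 13⁻¹ ≡ 3 (mod 19) since 13·3 = 39 ≡ 1, so λ ≡ 13.
  x = λ² - 4 - 17 = 169 - 21 ≡ 15; y = λ·(4 - 15) - 0 ≡ 9. → (15, 9)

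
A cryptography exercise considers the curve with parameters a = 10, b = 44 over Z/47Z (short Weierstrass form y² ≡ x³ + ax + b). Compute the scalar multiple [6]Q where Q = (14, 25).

(17, 45)

Repeated addition: build up to 6Q.
2Q: tangent at (14, 25): λ = (3·14² + 10)/(2·25) ≡ 34/3. 3⁻¹ ≡ 16 (mod 47) since 3·16 = 48 ≡ 1, so λ ≡ 34·16 ≡ 27.
  x = λ² - 14 - 14 = 729 - 28 ≡ 43; y = λ·(14 - 43) - 25 ≡ 38. → (43, 38)
3Q: (43, 38) + (14, 25). λ = (25 - 38)/(14 - 43) ≡ 34/18 mod 47. 18⁻¹ ≡ 34 (mod 47) since 18·34 = 612 ≡ 1, so λ ≡ 28.
  x = λ² - 43 - 14 = 784 - 57 ≡ 22; y = λ·(43 - 22) - 38 ≡ 33. → (22, 33)
4Q: (22, 33) + (14, 25). λ = (25 - 33)/(14 - 22) ≡ 39/39 mod 47. 39⁻¹ ≡ 41 (mod 47), so λ ≡ 1.
  x = λ² - 22 - 14 = 1 - 36 ≡ 12; y = λ·(22 - 12) - 33 ≡ 24. → (12, 24)
5Q: (12, 24) + (14, 25). λ = (25 - 24)/(14 - 12) ≡ 1/2 mod 47. 2⁻¹ ≡ 24 (mod 47), so λ ≡ 24.
  x = λ² - 12 - 14 = 576 - 26 ≡ 33; y = λ·(12 - 33) - 24 ≡ 36. → (33, 36)
6Q: (33, 36) + (14, 25). λ = (25 - 36)/(14 - 33) ≡ 36/28 mod 47. 28⁻¹ ≡ 42 (mod 47), so λ ≡ 8.
  x = λ² - 33 - 14 = 64 - 47 ≡ 17; y = λ·(33 - 17) - 36 ≡ 45. → (17, 45)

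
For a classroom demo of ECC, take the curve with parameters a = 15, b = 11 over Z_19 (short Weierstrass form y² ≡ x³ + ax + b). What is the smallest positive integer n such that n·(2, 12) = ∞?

2P: tangent at (2, 12): λ = (3·2² + 15)/(2·12) ≡ 8/5. 5⁻¹ ≡ 4 (mod 19) since 5·4 = 20 ≡ 1, so λ ≡ 8·4 ≡ 13.
  x = λ² - 2 - 2 = 169 - 4 ≡ 13; y = λ·(2 - 13) - 12 ≡ 16. → (13, 16)
3P: (13, 16) + (2, 12). λ = (12 - 16)/(2 - 13) ≡ 15/8 mod 19. 8⁻¹ ≡ 12 (mod 19), so λ ≡ 9.
  x = λ² - 13 - 2 = 81 - 15 ≡ 9; y = λ·(13 - 9) - 16 ≡ 1. → (9, 1)
4P: (9, 1) + (2, 12). λ = (12 - 1)/(2 - 9) ≡ 11/12 mod 19. 12⁻¹ ≡ 8 (mod 19) since 12·8 = 96 ≡ 1, so λ ≡ 12.
  x = λ² - 9 - 2 = 144 - 11 ≡ 0; y = λ·(9 - 0) - 1 ≡ 12. → (0, 12)
5P: (0, 12) + (2, 12). λ = (12 - 12)/(2 - 0) ≡ 0/2 mod 19. 2⁻¹ ≡ 10 (mod 19) since 2·10 = 20 ≡ 1, so λ ≡ 0.
  x = λ² - 0 - 2 = 0 - 2 ≡ 17; y = λ·(0 - 17) - 12 ≡ 7. → (17, 7)
6P: (17, 7) + (2, 12). λ = (12 - 7)/(2 - 17) ≡ 5/4 mod 19. 4⁻¹ ≡ 5 (mod 19) since 4·5 = 20 ≡ 1, so λ ≡ 6.
  x = λ² - 17 - 2 = 36 - 19 ≡ 17; y = λ·(17 - 17) - 7 ≡ 12. → (17, 12)
7P: (17, 12) + (2, 12). λ = (12 - 12)/(2 - 17) ≡ 0/4 mod 19. 4⁻¹ ≡ 5 (mod 19), so λ ≡ 0.
  x = λ² - 17 - 2 = 0 - 19 ≡ 0; y = λ·(17 - 0) - 12 ≡ 7. → (0, 7)
8P: (0, 7) + (2, 12). λ = (12 - 7)/(2 - 0) ≡ 5/2 mod 19. 2⁻¹ ≡ 10 (mod 19) since 2·10 = 20 ≡ 1, so λ ≡ 12.
  x = λ² - 0 - 2 = 144 - 2 ≡ 9; y = λ·(0 - 9) - 7 ≡ 18. → (9, 18)
9P: (9, 18) + (2, 12). λ = (12 - 18)/(2 - 9) ≡ 13/12 mod 19. 12⁻¹ ≡ 8 (mod 19) since 12·8 = 96 ≡ 1, so λ ≡ 9.
  x = λ² - 9 - 2 = 81 - 11 ≡ 13; y = λ·(9 - 13) - 18 ≡ 3. → (13, 3)
10P: (13, 3) + (2, 12). λ = (12 - 3)/(2 - 13) ≡ 9/8 mod 19. 8⁻¹ ≡ 12 (mod 19), so λ ≡ 13.
  x = λ² - 13 - 2 = 169 - 15 ≡ 2; y = λ·(13 - 2) - 3 ≡ 7. → (2, 7)
11P: (2, 7) + (2, 12): same x and y₁ ≡ -y₂, so the sum is ∞.
11P = ∞, so the order is 11.

11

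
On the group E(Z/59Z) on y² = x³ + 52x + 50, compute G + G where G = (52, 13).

(21, 45)

tangent at (52, 13): λ = (3·52² + 52)/(2·13) ≡ 22/26. 26⁻¹ ≡ 25 (mod 59) since 26·25 = 650 ≡ 1, so λ ≡ 22·25 ≡ 19.
  x = λ² - 52 - 52 = 361 - 104 ≡ 21; y = λ·(52 - 21) - 13 ≡ 45. → (21, 45)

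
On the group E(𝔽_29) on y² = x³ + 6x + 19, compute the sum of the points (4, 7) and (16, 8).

(4, 7) + (16, 8). λ = (8 - 7)/(16 - 4) ≡ 1/12 mod 29. 12⁻¹ ≡ 17 (mod 29), so λ ≡ 17.
  x = λ² - 4 - 16 = 289 - 20 ≡ 8; y = λ·(4 - 8) - 7 ≡ 12. → (8, 12)

(8, 12)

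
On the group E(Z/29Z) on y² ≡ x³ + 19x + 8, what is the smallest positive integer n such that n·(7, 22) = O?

9

2P: tangent at (7, 22): λ = (3·7² + 19)/(2·22) ≡ 21/15. 15⁻¹ ≡ 2 (mod 29), so λ ≡ 21·2 ≡ 13.
  x = λ² - 7 - 7 = 169 - 14 ≡ 10; y = λ·(7 - 10) - 22 ≡ 26. → (10, 26)
3P: (10, 26) + (7, 22). λ = (22 - 26)/(7 - 10) ≡ 25/26 mod 29. 26⁻¹ ≡ 19 (mod 29), so λ ≡ 11.
  x = λ² - 10 - 7 = 121 - 17 ≡ 17; y = λ·(10 - 17) - 26 ≡ 13. → (17, 13)
4P: (17, 13) + (7, 22). λ = (22 - 13)/(7 - 17) ≡ 9/19 mod 29. 19⁻¹ ≡ 26 (mod 29), so λ ≡ 2.
  x = λ² - 17 - 7 = 4 - 24 ≡ 9; y = λ·(17 - 9) - 13 ≡ 3. → (9, 3)
5P: (9, 3) + (7, 22). λ = (22 - 3)/(7 - 9) ≡ 19/27 mod 29. 27⁻¹ ≡ 14 (mod 29), so λ ≡ 5.
  x = λ² - 9 - 7 = 25 - 16 ≡ 9; y = λ·(9 - 9) - 3 ≡ 26. → (9, 26)
6P: (9, 26) + (7, 22). λ = (22 - 26)/(7 - 9) ≡ 25/27 mod 29. 27⁻¹ ≡ 14 (mod 29), so λ ≡ 2.
  x = λ² - 9 - 7 = 4 - 16 ≡ 17; y = λ·(9 - 17) - 26 ≡ 16. → (17, 16)
7P: (17, 16) + (7, 22). λ = (22 - 16)/(7 - 17) ≡ 6/19 mod 29. 19⁻¹ ≡ 26 (mod 29), so λ ≡ 11.
  x = λ² - 17 - 7 = 121 - 24 ≡ 10; y = λ·(17 - 10) - 16 ≡ 3. → (10, 3)
8P: (10, 3) + (7, 22). λ = (22 - 3)/(7 - 10) ≡ 19/26 mod 29. 26⁻¹ ≡ 19 (mod 29) since 26·19 = 494 ≡ 1, so λ ≡ 13.
  x = λ² - 10 - 7 = 169 - 17 ≡ 7; y = λ·(10 - 7) - 3 ≡ 7. → (7, 7)
9P: (7, 7) + (7, 22): same x and y₁ ≡ -y₂, so the sum is O.
9P = O, so the order is 9.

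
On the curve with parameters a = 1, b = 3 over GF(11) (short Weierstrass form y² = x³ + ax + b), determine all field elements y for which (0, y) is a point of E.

x³ + 1x + 3 = 3 ≡ 3 (mod 11).
Square roots of 3 mod 11: 5 and 6 (since 5² = 25 ≡ 3).

5, 6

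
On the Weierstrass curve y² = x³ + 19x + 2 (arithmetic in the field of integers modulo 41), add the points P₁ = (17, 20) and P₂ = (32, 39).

(17, 20) + (32, 39). λ = (39 - 20)/(32 - 17) ≡ 19/15 mod 41. 15⁻¹ ≡ 11 (mod 41), so λ ≡ 4.
  x = λ² - 17 - 32 = 16 - 49 ≡ 8; y = λ·(17 - 8) - 20 ≡ 16. → (8, 16)

(8, 16)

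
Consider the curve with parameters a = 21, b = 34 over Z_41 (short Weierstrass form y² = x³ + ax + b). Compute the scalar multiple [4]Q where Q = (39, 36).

Double-and-add on 4 = (100)₂. Start with Q = (39, 36) for the leading 1-bit.
double: tangent at (39, 36): λ = (3·39² + 21)/(2·36) ≡ 33/31. 31⁻¹ ≡ 4 (mod 41) since 31·4 = 124 ≡ 1, so λ ≡ 33·4 ≡ 9.
  x = λ² - 39 - 39 = 81 - 78 ≡ 3; y = λ·(39 - 3) - 36 ≡ 1. → (3, 1)
double: tangent at (3, 1): λ = (3·3² + 21)/(2·1) ≡ 7/2. 2⁻¹ ≡ 21 (mod 41) since 2·21 = 42 ≡ 1, so λ ≡ 7·21 ≡ 24.
  x = λ² - 3 - 3 = 576 - 6 ≡ 37; y = λ·(3 - 37) - 1 ≡ 3. → (37, 3)

(37, 3)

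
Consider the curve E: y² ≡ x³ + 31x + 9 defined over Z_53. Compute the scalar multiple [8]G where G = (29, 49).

(16, 19)

Double-and-add on 8 = (1000)₂. Start with G = (29, 49) for the leading 1-bit.
double: tangent at (29, 49): λ = (3·29² + 31)/(2·49) ≡ 10/45. 45⁻¹ ≡ 33 (mod 53), so λ ≡ 10·33 ≡ 12.
  x = λ² - 29 - 29 = 144 - 58 ≡ 33; y = λ·(29 - 33) - 49 ≡ 9. → (33, 9)
double: tangent at (33, 9): λ = (3·33² + 31)/(2·9) ≡ 12/18. 18⁻¹ ≡ 3 (mod 53) since 18·3 = 54 ≡ 1, so λ ≡ 12·3 ≡ 36.
  x = λ² - 33 - 33 = 1296 - 66 ≡ 11; y = λ·(33 - 11) - 9 ≡ 41. → (11, 41)
double: tangent at (11, 41): λ = (3·11² + 31)/(2·41) ≡ 23/29. 29⁻¹ ≡ 11 (mod 53), so λ ≡ 23·11 ≡ 41.
  x = λ² - 11 - 11 = 1681 - 22 ≡ 16; y = λ·(11 - 16) - 41 ≡ 19. → (16, 19)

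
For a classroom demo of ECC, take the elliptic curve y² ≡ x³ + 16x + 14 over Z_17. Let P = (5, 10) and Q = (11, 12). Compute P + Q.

(5, 10) + (11, 12). λ = (12 - 10)/(11 - 5) ≡ 2/6 mod 17. 6⁻¹ ≡ 3 (mod 17), so λ ≡ 6.
  x = λ² - 5 - 11 = 36 - 16 ≡ 3; y = λ·(5 - 3) - 10 ≡ 2. → (3, 2)

(3, 2)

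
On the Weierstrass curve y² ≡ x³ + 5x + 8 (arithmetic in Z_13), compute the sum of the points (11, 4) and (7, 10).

(7, 3)

(11, 4) + (7, 10). λ = (10 - 4)/(7 - 11) ≡ 6/9 mod 13. 9⁻¹ ≡ 3 (mod 13), so λ ≡ 5.
  x = λ² - 11 - 7 = 25 - 18 ≡ 7; y = λ·(11 - 7) - 4 ≡ 3. → (7, 3)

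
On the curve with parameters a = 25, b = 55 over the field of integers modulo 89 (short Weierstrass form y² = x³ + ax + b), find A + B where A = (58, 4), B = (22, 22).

(76, 5)

(58, 4) + (22, 22). λ = (22 - 4)/(22 - 58) ≡ 18/53 mod 89. 53⁻¹ ≡ 42 (mod 89) since 53·42 = 2226 ≡ 1, so λ ≡ 44.
  x = λ² - 58 - 22 = 1936 - 80 ≡ 76; y = λ·(58 - 76) - 4 ≡ 5. → (76, 5)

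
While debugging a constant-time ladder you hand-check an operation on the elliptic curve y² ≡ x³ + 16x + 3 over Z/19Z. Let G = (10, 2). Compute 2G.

(8, 4)

tangent at (10, 2): λ = (3·10² + 16)/(2·2) ≡ 12/4. 4⁻¹ ≡ 5 (mod 19) since 4·5 = 20 ≡ 1, so λ ≡ 12·5 ≡ 3.
  x = λ² - 10 - 10 = 9 - 20 ≡ 8; y = λ·(10 - 8) - 2 ≡ 4. → (8, 4)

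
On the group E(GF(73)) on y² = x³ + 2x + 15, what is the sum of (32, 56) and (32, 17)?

O

The two points share x = 32 and their y-coordinates satisfy 56 + 17 ≡ 0 (mod 73), so they are inverses. Their sum is the point at infinity.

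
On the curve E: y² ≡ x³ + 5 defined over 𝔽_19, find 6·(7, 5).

(0, 9)

Write Q = (7, 5).
Repeated addition: build up to 6Q.
2Q: tangent at (7, 5): λ = (3·7² + 0)/(2·5) ≡ 14/10. 10⁻¹ ≡ 2 (mod 19) since 10·2 = 20 ≡ 1, so λ ≡ 14·2 ≡ 9.
  x = λ² - 7 - 7 = 81 - 14 ≡ 10; y = λ·(7 - 10) - 5 ≡ 6. → (10, 6)
3Q: (10, 6) + (7, 5). λ = (5 - 6)/(7 - 10) ≡ 18/16 mod 19. 16⁻¹ ≡ 6 (mod 19) since 16·6 = 96 ≡ 1, so λ ≡ 13.
  x = λ² - 10 - 7 = 169 - 17 ≡ 0; y = λ·(10 - 0) - 6 ≡ 10. → (0, 10)
4Q: (0, 10) + (7, 5). λ = (5 - 10)/(7 - 0) ≡ 14/7 mod 19. 7⁻¹ ≡ 11 (mod 19), so λ ≡ 2.
  x = λ² - 0 - 7 = 4 - 7 ≡ 16; y = λ·(0 - 16) - 10 ≡ 15. → (16, 15)
5Q: (16, 15) + (7, 5). λ = (5 - 15)/(7 - 16) ≡ 9/10 mod 19. 10⁻¹ ≡ 2 (mod 19) since 10·2 = 20 ≡ 1, so λ ≡ 18.
  x = λ² - 16 - 7 = 324 - 23 ≡ 16; y = λ·(16 - 16) - 15 ≡ 4. → (16, 4)
6Q: (16, 4) + (7, 5). λ = (5 - 4)/(7 - 16) ≡ 1/10 mod 19. 10⁻¹ ≡ 2 (mod 19), so λ ≡ 2.
  x = λ² - 16 - 7 = 4 - 23 ≡ 0; y = λ·(16 - 0) - 4 ≡ 9. → (0, 9)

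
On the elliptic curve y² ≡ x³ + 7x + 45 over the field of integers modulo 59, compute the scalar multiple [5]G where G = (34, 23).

(28, 3)

Double-and-add on 5 = (101)₂. Start with G = (34, 23) for the leading 1-bit.
double: tangent at (34, 23): λ = (3·34² + 7)/(2·23) ≡ 53/46. 46⁻¹ ≡ 9 (mod 59), so λ ≡ 53·9 ≡ 5.
  x = λ² - 34 - 34 = 25 - 68 ≡ 16; y = λ·(34 - 16) - 23 ≡ 8. → (16, 8)
double: tangent at (16, 8): λ = (3·16² + 7)/(2·8) ≡ 8/16. 16⁻¹ ≡ 48 (mod 59), so λ ≡ 8·48 ≡ 30.
  x = λ² - 16 - 16 = 900 - 32 ≡ 42; y = λ·(16 - 42) - 8 ≡ 38. → (42, 38)
add G: (42, 38) + (34, 23). λ = (23 - 38)/(34 - 42) ≡ 44/51 mod 59. 51⁻¹ ≡ 22 (mod 59) since 51·22 = 1122 ≡ 1, so λ ≡ 24.
  x = λ² - 42 - 34 = 576 - 76 ≡ 28; y = λ·(42 - 28) - 38 ≡ 3. → (28, 3)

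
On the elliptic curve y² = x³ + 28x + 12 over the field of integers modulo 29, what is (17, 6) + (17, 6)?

tangent at (17, 6): λ = (3·17² + 28)/(2·6) ≡ 25/12. 12⁻¹ ≡ 17 (mod 29) since 12·17 = 204 ≡ 1, so λ ≡ 25·17 ≡ 19.
  x = λ² - 17 - 17 = 361 - 34 ≡ 8; y = λ·(17 - 8) - 6 ≡ 20. → (8, 20)

(8, 20)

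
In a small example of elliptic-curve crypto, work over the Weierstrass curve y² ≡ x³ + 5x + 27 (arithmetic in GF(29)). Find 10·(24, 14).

(7, 12)

Write G = (24, 14).
Repeated addition: build up to 10G.
2G: tangent at (24, 14): λ = (3·24² + 5)/(2·14) ≡ 22/28. 28⁻¹ ≡ 28 (mod 29) since 28·28 = 784 ≡ 1, so λ ≡ 22·28 ≡ 7.
  x = λ² - 24 - 24 = 49 - 48 ≡ 1; y = λ·(24 - 1) - 14 ≡ 2. → (1, 2)
3G: (1, 2) + (24, 14). λ = (14 - 2)/(24 - 1) ≡ 12/23 mod 29. 23⁻¹ ≡ 24 (mod 29), so λ ≡ 27.
  x = λ² - 1 - 24 = 729 - 25 ≡ 8; y = λ·(1 - 8) - 2 ≡ 12. → (8, 12)
4G: (8, 12) + (24, 14). λ = (14 - 12)/(24 - 8) ≡ 2/16 mod 29. 16⁻¹ ≡ 20 (mod 29) since 16·20 = 320 ≡ 1, so λ ≡ 11.
  x = λ² - 8 - 24 = 121 - 32 ≡ 2; y = λ·(8 - 2) - 12 ≡ 25. → (2, 25)
5G: (2, 25) + (24, 14). λ = (14 - 25)/(24 - 2) ≡ 18/22 mod 29. 22⁻¹ ≡ 4 (mod 29) since 22·4 = 88 ≡ 1, so λ ≡ 14.
  x = λ² - 2 - 24 = 196 - 26 ≡ 25; y = λ·(2 - 25) - 25 ≡ 1. → (25, 1)
6G: (25, 1) + (24, 14). λ = (14 - 1)/(24 - 25) ≡ 13/28 mod 29. 28⁻¹ ≡ 28 (mod 29), so λ ≡ 16.
  x = λ² - 25 - 24 = 256 - 49 ≡ 4; y = λ·(25 - 4) - 1 ≡ 16. → (4, 16)
7G: (4, 16) + (24, 14). λ = (14 - 16)/(24 - 4) ≡ 27/20 mod 29. 20⁻¹ ≡ 16 (mod 29), so λ ≡ 26.
  x = λ² - 4 - 24 = 676 - 28 ≡ 10; y = λ·(4 - 10) - 16 ≡ 2. → (10, 2)
8G: (10, 2) + (24, 14). λ = (14 - 2)/(24 - 10) ≡ 12/14 mod 29. 14⁻¹ ≡ 27 (mod 29), so λ ≡ 5.
  x = λ² - 10 - 24 = 25 - 34 ≡ 20; y = λ·(10 - 20) - 2 ≡ 6. → (20, 6)
9G: (20, 6) + (24, 14). λ = (14 - 6)/(24 - 20) ≡ 8/4 mod 29. 4⁻¹ ≡ 22 (mod 29), so λ ≡ 2.
  x = λ² - 20 - 24 = 4 - 44 ≡ 18; y = λ·(20 - 18) - 6 ≡ 27. → (18, 27)
10G: (18, 27) + (24, 14). λ = (14 - 27)/(24 - 18) ≡ 16/6 mod 29. 6⁻¹ ≡ 5 (mod 29), so λ ≡ 22.
  x = λ² - 18 - 24 = 484 - 42 ≡ 7; y = λ·(18 - 7) - 27 ≡ 12. → (7, 12)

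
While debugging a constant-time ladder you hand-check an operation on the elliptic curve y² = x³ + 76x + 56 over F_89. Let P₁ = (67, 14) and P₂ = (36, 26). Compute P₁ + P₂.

(67, 14) + (36, 26). λ = (26 - 14)/(36 - 67) ≡ 12/58 mod 89. 58⁻¹ ≡ 66 (mod 89) since 58·66 = 3828 ≡ 1, so λ ≡ 80.
  x = λ² - 67 - 36 = 6400 - 103 ≡ 67; y = λ·(67 - 67) - 14 ≡ 75. → (67, 75)

(67, 75)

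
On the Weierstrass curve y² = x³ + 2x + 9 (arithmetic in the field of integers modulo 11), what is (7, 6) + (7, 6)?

tangent at (7, 6): λ = (3·7² + 2)/(2·6) ≡ 6/1. 1⁻¹ ≡ 1 (mod 11), so λ ≡ 6·1 ≡ 6.
  x = λ² - 7 - 7 = 36 - 14 ≡ 0; y = λ·(7 - 0) - 6 ≡ 3. → (0, 3)

(0, 3)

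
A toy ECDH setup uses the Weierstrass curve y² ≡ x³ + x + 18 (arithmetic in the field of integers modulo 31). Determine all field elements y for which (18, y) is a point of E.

x³ + 1x + 18 = 5868 ≡ 9 (mod 31).
Square roots of 9 mod 31: 3 and 28 (since 3² = 9 ≡ 9).

3, 28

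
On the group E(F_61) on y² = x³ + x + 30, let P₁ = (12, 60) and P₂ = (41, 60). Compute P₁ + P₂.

(8, 1)

(12, 60) + (41, 60). λ = (60 - 60)/(41 - 12) ≡ 0/29 mod 61. 29⁻¹ ≡ 40 (mod 61), so λ ≡ 0.
  x = λ² - 12 - 41 = 0 - 53 ≡ 8; y = λ·(12 - 8) - 60 ≡ 1. → (8, 1)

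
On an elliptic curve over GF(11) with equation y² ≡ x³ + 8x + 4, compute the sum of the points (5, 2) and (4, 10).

(5, 2) + (4, 10). λ = (10 - 2)/(4 - 5) ≡ 8/10 mod 11. 10⁻¹ ≡ 10 (mod 11), so λ ≡ 3.
  x = λ² - 5 - 4 = 9 - 9 ≡ 0; y = λ·(5 - 0) - 2 ≡ 2. → (0, 2)

(0, 2)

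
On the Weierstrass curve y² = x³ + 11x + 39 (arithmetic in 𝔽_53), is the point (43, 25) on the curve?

y² = 25² ≡ 42; x³ + 11x + 39 = 80019 ≡ 42 (mod 53). 42 = 42.

yes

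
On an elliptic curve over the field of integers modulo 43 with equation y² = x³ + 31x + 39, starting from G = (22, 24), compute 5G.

(10, 39)

Double-and-add on 5 = (101)₂. Start with G = (22, 24) for the leading 1-bit.
double: tangent at (22, 24): λ = (3·22² + 31)/(2·24) ≡ 21/5. 5⁻¹ ≡ 26 (mod 43) since 5·26 = 130 ≡ 1, so λ ≡ 21·26 ≡ 30.
  x = λ² - 22 - 22 = 900 - 44 ≡ 39; y = λ·(22 - 39) - 24 ≡ 25. → (39, 25)
double: tangent at (39, 25): λ = (3·39² + 31)/(2·25) ≡ 36/7. 7⁻¹ ≡ 37 (mod 43) since 7·37 = 259 ≡ 1, so λ ≡ 36·37 ≡ 42.
  x = λ² - 39 - 39 = 1764 - 78 ≡ 9; y = λ·(39 - 9) - 25 ≡ 31. → (9, 31)
add G: (9, 31) + (22, 24). λ = (24 - 31)/(22 - 9) ≡ 36/13 mod 43. 13⁻¹ ≡ 10 (mod 43), so λ ≡ 16.
  x = λ² - 9 - 22 = 256 - 31 ≡ 10; y = λ·(9 - 10) - 31 ≡ 39. → (10, 39)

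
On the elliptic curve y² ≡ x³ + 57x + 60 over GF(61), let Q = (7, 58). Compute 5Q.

(33, 34)

Repeated addition: build up to 5Q.
2Q: tangent at (7, 58): λ = (3·7² + 57)/(2·58) ≡ 21/55. 55⁻¹ ≡ 10 (mod 61) since 55·10 = 550 ≡ 1, so λ ≡ 21·10 ≡ 27.
  x = λ² - 7 - 7 = 729 - 14 ≡ 44; y = λ·(7 - 44) - 58 ≡ 41. → (44, 41)
3Q: (44, 41) + (7, 58). λ = (58 - 41)/(7 - 44) ≡ 17/24 mod 61. 24⁻¹ ≡ 28 (mod 61), so λ ≡ 49.
  x = λ² - 44 - 7 = 2401 - 51 ≡ 32; y = λ·(44 - 32) - 41 ≡ 59. → (32, 59)
4Q: (32, 59) + (7, 58). λ = (58 - 59)/(7 - 32) ≡ 60/36 mod 61. 36⁻¹ ≡ 39 (mod 61), so λ ≡ 22.
  x = λ² - 32 - 7 = 484 - 39 ≡ 18; y = λ·(32 - 18) - 59 ≡ 5. → (18, 5)
5Q: (18, 5) + (7, 58). λ = (58 - 5)/(7 - 18) ≡ 53/50 mod 61. 50⁻¹ ≡ 11 (mod 61) since 50·11 = 550 ≡ 1, so λ ≡ 34.
  x = λ² - 18 - 7 = 1156 - 25 ≡ 33; y = λ·(18 - 33) - 5 ≡ 34. → (33, 34)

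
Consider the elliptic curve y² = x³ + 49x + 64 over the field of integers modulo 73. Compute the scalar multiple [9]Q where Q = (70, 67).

Double-and-add on 9 = (1001)₂. Start with Q = (70, 67) for the leading 1-bit.
double: tangent at (70, 67): λ = (3·70² + 49)/(2·67) ≡ 3/61. 61⁻¹ ≡ 6 (mod 73), so λ ≡ 3·6 ≡ 18.
  x = λ² - 70 - 70 = 324 - 140 ≡ 38; y = λ·(70 - 38) - 67 ≡ 71. → (38, 71)
double: tangent at (38, 71): λ = (3·38² + 49)/(2·71) ≡ 1/69. 69⁻¹ ≡ 18 (mod 73), so λ ≡ 1·18 ≡ 18.
  x = λ² - 38 - 38 = 324 - 76 ≡ 29; y = λ·(38 - 29) - 71 ≡ 18. → (29, 18)
double: tangent at (29, 18): λ = (3·29² + 49)/(2·18) ≡ 17/36. 36⁻¹ ≡ 71 (mod 73), so λ ≡ 17·71 ≡ 39.
  x = λ² - 29 - 29 = 1521 - 58 ≡ 3; y = λ·(29 - 3) - 18 ≡ 47. → (3, 47)
add Q: (3, 47) + (70, 67). λ = (67 - 47)/(70 - 3) ≡ 20/67 mod 73. 67⁻¹ ≡ 12 (mod 73) since 67·12 = 804 ≡ 1, so λ ≡ 21.
  x = λ² - 3 - 70 = 441 - 73 ≡ 3; y = λ·(3 - 3) - 47 ≡ 26. → (3, 26)

(3, 26)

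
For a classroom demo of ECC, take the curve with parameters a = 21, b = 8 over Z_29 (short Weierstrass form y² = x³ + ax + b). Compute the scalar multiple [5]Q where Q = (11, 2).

Double-and-add on 5 = (101)₂. Start with Q = (11, 2) for the leading 1-bit.
double: tangent at (11, 2): λ = (3·11² + 21)/(2·2) ≡ 7/4. 4⁻¹ ≡ 22 (mod 29) since 4·22 = 88 ≡ 1, so λ ≡ 7·22 ≡ 9.
  x = λ² - 11 - 11 = 81 - 22 ≡ 1; y = λ·(11 - 1) - 2 ≡ 1. → (1, 1)
double: tangent at (1, 1): λ = (3·1² + 21)/(2·1) ≡ 24/2. 2⁻¹ ≡ 15 (mod 29), so λ ≡ 24·15 ≡ 12.
  x = λ² - 1 - 1 = 144 - 2 ≡ 26; y = λ·(1 - 26) - 1 ≡ 18. → (26, 18)
add Q: (26, 18) + (11, 2). λ = (2 - 18)/(11 - 26) ≡ 13/14 mod 29. 14⁻¹ ≡ 27 (mod 29) since 14·27 = 378 ≡ 1, so λ ≡ 3.
  x = λ² - 26 - 11 = 9 - 37 ≡ 1; y = λ·(26 - 1) - 18 ≡ 28. → (1, 28)

(1, 28)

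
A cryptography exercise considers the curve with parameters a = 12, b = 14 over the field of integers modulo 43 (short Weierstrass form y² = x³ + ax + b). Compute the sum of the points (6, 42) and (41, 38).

(6, 42) + (41, 38). λ = (38 - 42)/(41 - 6) ≡ 39/35 mod 43. 35⁻¹ ≡ 16 (mod 43) since 35·16 = 560 ≡ 1, so λ ≡ 22.
  x = λ² - 6 - 41 = 484 - 47 ≡ 7; y = λ·(6 - 7) - 42 ≡ 22. → (7, 22)

(7, 22)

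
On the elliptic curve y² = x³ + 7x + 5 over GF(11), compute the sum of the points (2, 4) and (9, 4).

(0, 7)

(2, 4) + (9, 4). λ = (4 - 4)/(9 - 2) ≡ 0/7 mod 11. 7⁻¹ ≡ 8 (mod 11), so λ ≡ 0.
  x = λ² - 2 - 9 = 0 - 11 ≡ 0; y = λ·(2 - 0) - 4 ≡ 7. → (0, 7)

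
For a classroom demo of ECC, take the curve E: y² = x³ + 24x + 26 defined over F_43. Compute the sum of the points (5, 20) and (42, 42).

(5, 20) + (42, 42). λ = (42 - 20)/(42 - 5) ≡ 22/37 mod 43. 37⁻¹ ≡ 7 (mod 43) since 37·7 = 259 ≡ 1, so λ ≡ 25.
  x = λ² - 5 - 42 = 625 - 47 ≡ 19; y = λ·(5 - 19) - 20 ≡ 17. → (19, 17)

(19, 17)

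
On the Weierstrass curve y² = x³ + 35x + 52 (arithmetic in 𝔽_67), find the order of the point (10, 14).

2P: tangent at (10, 14): λ = (3·10² + 35)/(2·14) ≡ 0/28. 28⁻¹ ≡ 12 (mod 67) since 28·12 = 336 ≡ 1, so λ ≡ 0·12 ≡ 0.
  x = λ² - 10 - 10 = 0 - 20 ≡ 47; y = λ·(10 - 47) - 14 ≡ 53. → (47, 53)
3P: (47, 53) + (10, 14). λ = (14 - 53)/(10 - 47) ≡ 28/30 mod 67. 30⁻¹ ≡ 38 (mod 67), so λ ≡ 59.
  x = λ² - 47 - 10 = 3481 - 57 ≡ 7; y = λ·(47 - 7) - 53 ≡ 29. → (7, 29)
4P: (7, 29) + (10, 14). λ = (14 - 29)/(10 - 7) ≡ 52/3 mod 67. 3⁻¹ ≡ 45 (mod 67), so λ ≡ 62.
  x = λ² - 7 - 10 = 3844 - 17 ≡ 8; y = λ·(7 - 8) - 29 ≡ 43. → (8, 43)
5P: (8, 43) + (10, 14). λ = (14 - 43)/(10 - 8) ≡ 38/2 mod 67. 2⁻¹ ≡ 34 (mod 67) since 2·34 = 68 ≡ 1, so λ ≡ 19.
  x = λ² - 8 - 10 = 361 - 18 ≡ 8; y = λ·(8 - 8) - 43 ≡ 24. → (8, 24)
6P: (8, 24) + (10, 14). λ = (14 - 24)/(10 - 8) ≡ 57/2 mod 67. 2⁻¹ ≡ 34 (mod 67), so λ ≡ 62.
  x = λ² - 8 - 10 = 3844 - 18 ≡ 7; y = λ·(8 - 7) - 24 ≡ 38. → (7, 38)
7P: (7, 38) + (10, 14). λ = (14 - 38)/(10 - 7) ≡ 43/3 mod 67. 3⁻¹ ≡ 45 (mod 67) since 3·45 = 135 ≡ 1, so λ ≡ 59.
  x = λ² - 7 - 10 = 3481 - 17 ≡ 47; y = λ·(7 - 47) - 38 ≡ 14. → (47, 14)
8P: (47, 14) + (10, 14). λ = (14 - 14)/(10 - 47) ≡ 0/30 mod 67. 30⁻¹ ≡ 38 (mod 67), so λ ≡ 0.
  x = λ² - 47 - 10 = 0 - 57 ≡ 10; y = λ·(47 - 10) - 14 ≡ 53. → (10, 53)
9P: (10, 53) + (10, 14): same x and y₁ ≡ -y₂, so the sum is O.
9P = O, so the order is 9.

9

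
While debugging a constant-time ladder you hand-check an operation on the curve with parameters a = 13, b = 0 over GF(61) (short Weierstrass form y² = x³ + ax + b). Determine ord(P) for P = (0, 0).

2P: (0, 0) + (0, 0): same x and y₁ ≡ -y₂, so the sum is ∞.
2P = ∞, so the order is 2.

2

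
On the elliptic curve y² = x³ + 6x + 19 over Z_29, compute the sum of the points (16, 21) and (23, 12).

(16, 21) + (23, 12). λ = (12 - 21)/(23 - 16) ≡ 20/7 mod 29. 7⁻¹ ≡ 25 (mod 29) since 7·25 = 175 ≡ 1, so λ ≡ 7.
  x = λ² - 16 - 23 = 49 - 39 ≡ 10; y = λ·(16 - 10) - 21 ≡ 21. → (10, 21)

(10, 21)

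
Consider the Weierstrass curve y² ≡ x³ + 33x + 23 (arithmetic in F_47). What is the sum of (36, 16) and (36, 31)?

O

The two points share x = 36 and their y-coordinates satisfy 16 + 31 ≡ 0 (mod 47), so they are inverses. Their sum is O.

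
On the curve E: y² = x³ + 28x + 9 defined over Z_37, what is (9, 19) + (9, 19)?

tangent at (9, 19): λ = (3·9² + 28)/(2·19) ≡ 12/1. 1⁻¹ ≡ 1 (mod 37) since 1·1 = 1 ≡ 1, so λ ≡ 12·1 ≡ 12.
  x = λ² - 9 - 9 = 144 - 18 ≡ 15; y = λ·(9 - 15) - 19 ≡ 20. → (15, 20)

(15, 20)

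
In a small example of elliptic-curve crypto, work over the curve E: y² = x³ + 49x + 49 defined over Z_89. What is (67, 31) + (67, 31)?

tangent at (67, 31): λ = (3·67² + 49)/(2·31) ≡ 77/62. 62⁻¹ ≡ 56 (mod 89) since 62·56 = 3472 ≡ 1, so λ ≡ 77·56 ≡ 40.
  x = λ² - 67 - 67 = 1600 - 134 ≡ 42; y = λ·(67 - 42) - 31 ≡ 79. → (42, 79)

(42, 79)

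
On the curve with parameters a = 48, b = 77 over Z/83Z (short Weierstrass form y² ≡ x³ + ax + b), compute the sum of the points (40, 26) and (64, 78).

(69, 8)

(40, 26) + (64, 78). λ = (78 - 26)/(64 - 40) ≡ 52/24 mod 83. 24⁻¹ ≡ 45 (mod 83), so λ ≡ 16.
  x = λ² - 40 - 64 = 256 - 104 ≡ 69; y = λ·(40 - 69) - 26 ≡ 8. → (69, 8)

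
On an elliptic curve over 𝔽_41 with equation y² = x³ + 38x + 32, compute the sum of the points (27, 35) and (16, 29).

(21, 13)

(27, 35) + (16, 29). λ = (29 - 35)/(16 - 27) ≡ 35/30 mod 41. 30⁻¹ ≡ 26 (mod 41), so λ ≡ 8.
  x = λ² - 27 - 16 = 64 - 43 ≡ 21; y = λ·(27 - 21) - 35 ≡ 13. → (21, 13)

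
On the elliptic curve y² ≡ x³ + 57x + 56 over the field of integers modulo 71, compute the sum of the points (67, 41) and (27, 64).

(67, 41) + (27, 64). λ = (64 - 41)/(27 - 67) ≡ 23/31 mod 71. 31⁻¹ ≡ 55 (mod 71), so λ ≡ 58.
  x = λ² - 67 - 27 = 3364 - 94 ≡ 4; y = λ·(67 - 4) - 41 ≡ 63. → (4, 63)

(4, 63)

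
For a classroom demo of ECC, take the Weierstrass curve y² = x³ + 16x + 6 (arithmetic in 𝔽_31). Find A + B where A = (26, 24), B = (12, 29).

(11, 26)

(26, 24) + (12, 29). λ = (29 - 24)/(12 - 26) ≡ 5/17 mod 31. 17⁻¹ ≡ 11 (mod 31) since 17·11 = 187 ≡ 1, so λ ≡ 24.
  x = λ² - 26 - 12 = 576 - 38 ≡ 11; y = λ·(26 - 11) - 24 ≡ 26. → (11, 26)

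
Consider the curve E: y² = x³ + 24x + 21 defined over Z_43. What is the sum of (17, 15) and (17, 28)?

O

The two points share x = 17 and their y-coordinates satisfy 15 + 28 ≡ 0 (mod 43), so they are inverses. Their sum is ∞.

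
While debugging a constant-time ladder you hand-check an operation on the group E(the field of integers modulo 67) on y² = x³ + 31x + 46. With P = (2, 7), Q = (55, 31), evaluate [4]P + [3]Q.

(55, 31)

First 4P:
Repeated addition: build up to 4P.
2P: tangent at (2, 7): λ = (3·2² + 31)/(2·7) ≡ 43/14. 14⁻¹ ≡ 24 (mod 67), so λ ≡ 43·24 ≡ 27.
  x = λ² - 2 - 2 = 729 - 4 ≡ 55; y = λ·(2 - 55) - 7 ≡ 36. → (55, 36)
3P: (55, 36) + (2, 7). λ = (7 - 36)/(2 - 55) ≡ 38/14 mod 67. 14⁻¹ ≡ 24 (mod 67), so λ ≡ 41.
  x = λ² - 55 - 2 = 1681 - 57 ≡ 16; y = λ·(55 - 16) - 36 ≡ 22. → (16, 22)
4P: (16, 22) + (2, 7). λ = (7 - 22)/(2 - 16) ≡ 52/53 mod 67. 53⁻¹ ≡ 43 (mod 67) since 53·43 = 2279 ≡ 1, so λ ≡ 25.
  x = λ² - 16 - 2 = 625 - 18 ≡ 4; y = λ·(16 - 4) - 22 ≡ 10. → (4, 10)
4P = (4, 10).
Next 3Q:
Repeated addition: build up to 3Q.
2Q: tangent at (55, 31): λ = (3·55² + 31)/(2·31) ≡ 61/62. 62⁻¹ ≡ 40 (mod 67) since 62·40 = 2480 ≡ 1, so λ ≡ 61·40 ≡ 28.
  x = λ² - 55 - 55 = 784 - 110 ≡ 4; y = λ·(55 - 4) - 31 ≡ 57. → (4, 57)
3Q: (4, 57) + (55, 31). λ = (31 - 57)/(55 - 4) ≡ 41/51 mod 67. 51⁻¹ ≡ 46 (mod 67), so λ ≡ 10.
  x = λ² - 4 - 55 = 100 - 59 ≡ 41; y = λ·(4 - 41) - 57 ≡ 42. → (41, 42)
3Q = (41, 42).
Finally 4P + 3Q:
(4, 10) + (41, 42). λ = (42 - 10)/(41 - 4) ≡ 32/37 mod 67. 37⁻¹ ≡ 29 (mod 67) since 37·29 = 1073 ≡ 1, so λ ≡ 57.
  x = λ² - 4 - 41 = 3249 - 45 ≡ 55; y = λ·(4 - 55) - 10 ≡ 31. → (55, 31)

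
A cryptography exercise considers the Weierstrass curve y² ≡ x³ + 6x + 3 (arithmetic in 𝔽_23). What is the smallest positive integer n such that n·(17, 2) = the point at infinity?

4

2P: tangent at (17, 2): λ = (3·17² + 6)/(2·2) ≡ 22/4. 4⁻¹ ≡ 6 (mod 23), so λ ≡ 22·6 ≡ 17.
  x = λ² - 17 - 17 = 289 - 34 ≡ 2; y = λ·(17 - 2) - 2 ≡ 0. → (2, 0)
3P: (2, 0) + (17, 2). λ = (2 - 0)/(17 - 2) ≡ 2/15 mod 23. 15⁻¹ ≡ 20 (mod 23), so λ ≡ 17.
  x = λ² - 2 - 17 = 289 - 19 ≡ 17; y = λ·(2 - 17) - 0 ≡ 21. → (17, 21)
4P: (17, 21) + (17, 2): same x and y₁ ≡ -y₂, so the sum is the point at infinity.
4P = the point at infinity, so the order is 4.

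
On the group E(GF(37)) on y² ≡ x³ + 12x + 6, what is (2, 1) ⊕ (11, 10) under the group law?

(25, 13)

(2, 1) + (11, 10). λ = (10 - 1)/(11 - 2) ≡ 9/9 mod 37. 9⁻¹ ≡ 33 (mod 37), so λ ≡ 1.
  x = λ² - 2 - 11 = 1 - 13 ≡ 25; y = λ·(2 - 25) - 1 ≡ 13. → (25, 13)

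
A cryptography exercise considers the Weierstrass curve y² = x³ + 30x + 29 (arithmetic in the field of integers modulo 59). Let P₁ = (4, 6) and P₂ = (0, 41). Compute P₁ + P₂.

(4, 6) + (0, 41). λ = (41 - 6)/(0 - 4) ≡ 35/55 mod 59. 55⁻¹ ≡ 44 (mod 59), so λ ≡ 6.
  x = λ² - 4 - 0 = 36 - 4 ≡ 32; y = λ·(4 - 32) - 6 ≡ 3. → (32, 3)

(32, 3)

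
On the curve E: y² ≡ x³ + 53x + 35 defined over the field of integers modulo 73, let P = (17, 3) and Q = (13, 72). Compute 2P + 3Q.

(10, 18)

First 2P:
Repeated addition: build up to 2P.
2P: tangent at (17, 3): λ = (3·17² + 53)/(2·3) ≡ 44/6. 6⁻¹ ≡ 61 (mod 73) since 6·61 = 366 ≡ 1, so λ ≡ 44·61 ≡ 56.
  x = λ² - 17 - 17 = 3136 - 34 ≡ 36; y = λ·(17 - 36) - 3 ≡ 28. → (36, 28)
2P = (36, 28).
Next 3Q:
Repeated addition: build up to 3Q.
2Q: tangent at (13, 72): λ = (3·13² + 53)/(2·72) ≡ 49/71. 71⁻¹ ≡ 36 (mod 73), so λ ≡ 49·36 ≡ 12.
  x = λ² - 13 - 13 = 144 - 26 ≡ 45; y = λ·(13 - 45) - 72 ≡ 55. → (45, 55)
3Q: (45, 55) + (13, 72). λ = (72 - 55)/(13 - 45) ≡ 17/41 mod 73. 41⁻¹ ≡ 57 (mod 73) since 41·57 = 2337 ≡ 1, so λ ≡ 20.
  x = λ² - 45 - 13 = 400 - 58 ≡ 50; y = λ·(45 - 50) - 55 ≡ 64. → (50, 64)
3Q = (50, 64).
Finally 2P + 3Q:
(36, 28) + (50, 64). λ = (64 - 28)/(50 - 36) ≡ 36/14 mod 73. 14⁻¹ ≡ 47 (mod 73), so λ ≡ 13.
  x = λ² - 36 - 50 = 169 - 86 ≡ 10; y = λ·(36 - 10) - 28 ≡ 18. → (10, 18)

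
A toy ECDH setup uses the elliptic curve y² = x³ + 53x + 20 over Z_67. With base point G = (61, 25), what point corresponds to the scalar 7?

Repeated addition: build up to 7G.
2G: tangent at (61, 25): λ = (3·61² + 53)/(2·25) ≡ 27/50. 50⁻¹ ≡ 63 (mod 67) since 50·63 = 3150 ≡ 1, so λ ≡ 27·63 ≡ 26.
  x = λ² - 61 - 61 = 676 - 122 ≡ 18; y = λ·(61 - 18) - 25 ≡ 21. → (18, 21)
3G: (18, 21) + (61, 25). λ = (25 - 21)/(61 - 18) ≡ 4/43 mod 67. 43⁻¹ ≡ 53 (mod 67), so λ ≡ 11.
  x = λ² - 18 - 61 = 121 - 79 ≡ 42; y = λ·(18 - 42) - 21 ≡ 50. → (42, 50)
4G: (42, 50) + (61, 25). λ = (25 - 50)/(61 - 42) ≡ 42/19 mod 67. 19⁻¹ ≡ 60 (mod 67) since 19·60 = 1140 ≡ 1, so λ ≡ 41.
  x = λ² - 42 - 61 = 1681 - 103 ≡ 37; y = λ·(42 - 37) - 50 ≡ 21. → (37, 21)
5G: (37, 21) + (61, 25). λ = (25 - 21)/(61 - 37) ≡ 4/24 mod 67. 24⁻¹ ≡ 14 (mod 67), so λ ≡ 56.
  x = λ² - 37 - 61 = 3136 - 98 ≡ 23; y = λ·(37 - 23) - 21 ≡ 26. → (23, 26)
6G: (23, 26) + (61, 25). λ = (25 - 26)/(61 - 23) ≡ 66/38 mod 67. 38⁻¹ ≡ 30 (mod 67), so λ ≡ 37.
  x = λ² - 23 - 61 = 1369 - 84 ≡ 12; y = λ·(23 - 12) - 26 ≡ 46. → (12, 46)
7G: (12, 46) + (61, 25). λ = (25 - 46)/(61 - 12) ≡ 46/49 mod 67. 49⁻¹ ≡ 26 (mod 67) since 49·26 = 1274 ≡ 1, so λ ≡ 57.
  x = λ² - 12 - 61 = 3249 - 73 ≡ 27; y = λ·(12 - 27) - 46 ≡ 37. → (27, 37)

(27, 37)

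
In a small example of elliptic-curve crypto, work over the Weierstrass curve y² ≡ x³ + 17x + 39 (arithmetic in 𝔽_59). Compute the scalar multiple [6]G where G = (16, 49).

(10, 41)

Double-and-add on 6 = (110)₂. Start with G = (16, 49) for the leading 1-bit.
double: tangent at (16, 49): λ = (3·16² + 17)/(2·49) ≡ 18/39. 39⁻¹ ≡ 56 (mod 59), so λ ≡ 18·56 ≡ 5.
  x = λ² - 16 - 16 = 25 - 32 ≡ 52; y = λ·(16 - 52) - 49 ≡ 7. → (52, 7)
add G: (52, 7) + (16, 49). λ = (49 - 7)/(16 - 52) ≡ 42/23 mod 59. 23⁻¹ ≡ 18 (mod 59), so λ ≡ 48.
  x = λ² - 52 - 16 = 2304 - 68 ≡ 53; y = λ·(52 - 53) - 7 ≡ 4. → (53, 4)
double: tangent at (53, 4): λ = (3·53² + 17)/(2·4) ≡ 7/8. 8⁻¹ ≡ 37 (mod 59), so λ ≡ 7·37 ≡ 23.
  x = λ² - 53 - 53 = 529 - 106 ≡ 10; y = λ·(53 - 10) - 4 ≡ 41. → (10, 41)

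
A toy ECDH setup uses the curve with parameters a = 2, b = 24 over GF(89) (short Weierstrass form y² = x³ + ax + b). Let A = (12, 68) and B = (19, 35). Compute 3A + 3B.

First 3A:
Repeated addition: build up to 3A.
2A: tangent at (12, 68): λ = (3·12² + 2)/(2·68) ≡ 78/47. 47⁻¹ ≡ 36 (mod 89), so λ ≡ 78·36 ≡ 49.
  x = λ² - 12 - 12 = 2401 - 24 ≡ 63; y = λ·(12 - 63) - 68 ≡ 14. → (63, 14)
3A: (63, 14) + (12, 68). λ = (68 - 14)/(12 - 63) ≡ 54/38 mod 89. 38⁻¹ ≡ 82 (mod 89) since 38·82 = 3116 ≡ 1, so λ ≡ 67.
  x = λ² - 63 - 12 = 4489 - 75 ≡ 53; y = λ·(63 - 53) - 14 ≡ 33. → (53, 33)
3A = (53, 33).
Next 3B:
Repeated addition: build up to 3B.
2B: tangent at (19, 35): λ = (3·19² + 2)/(2·35) ≡ 17/70. 70⁻¹ ≡ 14 (mod 89) since 70·14 = 980 ≡ 1, so λ ≡ 17·14 ≡ 60.
  x = λ² - 19 - 19 = 3600 - 38 ≡ 2; y = λ·(19 - 2) - 35 ≡ 6. → (2, 6)
3B: (2, 6) + (19, 35). λ = (35 - 6)/(19 - 2) ≡ 29/17 mod 89. 17⁻¹ ≡ 21 (mod 89), so λ ≡ 75.
  x = λ² - 2 - 19 = 5625 - 21 ≡ 86; y = λ·(2 - 86) - 6 ≡ 13. → (86, 13)
3B = (86, 13).
Finally 3A + 3B:
(53, 33) + (86, 13). λ = (13 - 33)/(86 - 53) ≡ 69/33 mod 89. 33⁻¹ ≡ 27 (mod 89), so λ ≡ 83.
  x = λ² - 53 - 86 = 6889 - 139 ≡ 75; y = λ·(53 - 75) - 33 ≡ 10. → (75, 10)

(75, 10)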